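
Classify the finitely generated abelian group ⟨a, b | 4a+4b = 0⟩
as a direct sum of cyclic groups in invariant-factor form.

rank_ℚ(R)=1; free=2−1=1
SNF(R) diag = [4] → torsion [4]

Answer: M ≅ ℤ^1 ⊕ ℤ/4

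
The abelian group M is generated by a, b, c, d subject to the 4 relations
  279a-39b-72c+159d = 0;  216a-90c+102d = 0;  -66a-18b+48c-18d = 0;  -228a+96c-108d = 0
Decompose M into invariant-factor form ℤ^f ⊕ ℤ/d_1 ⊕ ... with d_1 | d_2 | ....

rank_ℚ(R)=4; free=4−4=0
SNF(R) diag = [3, 6, 12, 24] → torsion [3, 6, 12, 24]

Answer: M ≅ ℤ/3 ⊕ ℤ/6 ⊕ ℤ/12 ⊕ ℤ/24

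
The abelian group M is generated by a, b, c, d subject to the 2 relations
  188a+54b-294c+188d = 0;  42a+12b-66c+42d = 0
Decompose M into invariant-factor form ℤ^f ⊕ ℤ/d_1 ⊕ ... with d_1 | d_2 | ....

rank_ℚ(R)=2; free=4−2=2
SNF(R) diag = [2, 6] → torsion [2, 6]

Answer: M ≅ ℤ^2 ⊕ ℤ/2 ⊕ ℤ/6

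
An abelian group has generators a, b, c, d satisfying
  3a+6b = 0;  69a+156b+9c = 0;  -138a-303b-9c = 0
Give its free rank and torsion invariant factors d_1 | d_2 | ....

Answer: M ≅ ℤ^1 ⊕ ℤ/3 ⊕ ℤ/9 ⊕ ℤ/9

Derivation:
rank_ℚ(R)=3; free=4−3=1
SNF(R) diag = [3, 9, 9] → torsion [3, 9, 9]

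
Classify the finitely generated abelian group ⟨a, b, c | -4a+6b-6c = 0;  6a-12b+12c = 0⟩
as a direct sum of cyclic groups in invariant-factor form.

rank_ℚ(R)=2; free=3−2=1
SNF(R) diag = [2, 6] → torsion [2, 6]

Answer: M ≅ ℤ^1 ⊕ ℤ/2 ⊕ ℤ/6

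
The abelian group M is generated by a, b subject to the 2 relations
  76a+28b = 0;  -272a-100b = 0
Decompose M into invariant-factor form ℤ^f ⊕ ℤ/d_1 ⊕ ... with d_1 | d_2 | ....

rank_ℚ(R)=2; free=2−2=0
SNF(R) diag = [4, 4] → torsion [4, 4]

Answer: M ≅ ℤ/4 ⊕ ℤ/4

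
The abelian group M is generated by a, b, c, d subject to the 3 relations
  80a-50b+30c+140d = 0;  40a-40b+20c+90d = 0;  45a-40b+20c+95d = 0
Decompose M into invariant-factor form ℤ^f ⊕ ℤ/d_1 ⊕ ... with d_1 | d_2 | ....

rank_ℚ(R)=3; free=4−3=1
SNF(R) diag = [5, 10, 10] → torsion [5, 10, 10]

Answer: M ≅ ℤ^1 ⊕ ℤ/5 ⊕ ℤ/10 ⊕ ℤ/10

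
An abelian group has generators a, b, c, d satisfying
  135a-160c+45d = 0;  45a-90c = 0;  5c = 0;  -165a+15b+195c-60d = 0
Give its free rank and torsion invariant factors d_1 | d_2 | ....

Answer: M ≅ ℤ/5 ⊕ ℤ/15 ⊕ ℤ/45 ⊕ ℤ/45

Derivation:
rank_ℚ(R)=4; free=4−4=0
SNF(R) diag = [5, 15, 45, 45] → torsion [5, 15, 45, 45]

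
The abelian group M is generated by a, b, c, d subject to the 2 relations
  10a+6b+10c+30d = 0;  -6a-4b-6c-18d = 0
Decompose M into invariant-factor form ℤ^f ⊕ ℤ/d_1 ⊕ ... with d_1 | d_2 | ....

rank_ℚ(R)=2; free=4−2=2
SNF(R) diag = [2, 2] → torsion [2, 2]

Answer: M ≅ ℤ^2 ⊕ ℤ/2 ⊕ ℤ/2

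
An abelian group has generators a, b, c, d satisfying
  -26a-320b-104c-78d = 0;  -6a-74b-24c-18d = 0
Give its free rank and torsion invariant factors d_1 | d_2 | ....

rank_ℚ(R)=2; free=4−2=2
SNF(R) diag = [2, 2] → torsion [2, 2]

Answer: M ≅ ℤ^2 ⊕ ℤ/2 ⊕ ℤ/2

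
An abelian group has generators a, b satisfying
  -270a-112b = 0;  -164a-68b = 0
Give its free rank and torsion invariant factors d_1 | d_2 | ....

rank_ℚ(R)=2; free=2−2=0
SNF(R) diag = [2, 4] → torsion [2, 4]

Answer: M ≅ ℤ/2 ⊕ ℤ/4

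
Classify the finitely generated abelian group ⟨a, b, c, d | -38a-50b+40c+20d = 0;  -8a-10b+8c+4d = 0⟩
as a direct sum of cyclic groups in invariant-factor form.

rank_ℚ(R)=2; free=4−2=2
SNF(R) diag = [2, 2] → torsion [2, 2]

Answer: M ≅ ℤ^2 ⊕ ℤ/2 ⊕ ℤ/2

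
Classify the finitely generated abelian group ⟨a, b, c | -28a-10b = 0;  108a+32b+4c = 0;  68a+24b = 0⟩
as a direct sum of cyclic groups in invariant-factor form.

Answer: M ≅ ℤ/2 ⊕ ℤ/4 ⊕ ℤ/4

Derivation:
rank_ℚ(R)=3; free=3−3=0
SNF(R) diag = [2, 4, 4] → torsion [2, 4, 4]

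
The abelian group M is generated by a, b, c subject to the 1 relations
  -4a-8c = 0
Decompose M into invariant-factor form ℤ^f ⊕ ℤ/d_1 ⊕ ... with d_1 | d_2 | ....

rank_ℚ(R)=1; free=3−1=2
SNF(R) diag = [4] → torsion [4]

Answer: M ≅ ℤ^2 ⊕ ℤ/4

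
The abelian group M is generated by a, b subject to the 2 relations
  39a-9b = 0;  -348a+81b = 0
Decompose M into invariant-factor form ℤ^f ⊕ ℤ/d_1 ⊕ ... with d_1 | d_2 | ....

Answer: M ≅ ℤ/3 ⊕ ℤ/9

Derivation:
rank_ℚ(R)=2; free=2−2=0
SNF(R) diag = [3, 9] → torsion [3, 9]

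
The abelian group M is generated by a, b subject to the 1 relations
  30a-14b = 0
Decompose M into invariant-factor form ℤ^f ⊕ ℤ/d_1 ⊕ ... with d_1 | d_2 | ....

rank_ℚ(R)=1; free=2−1=1
SNF(R) diag = [2] → torsion [2]

Answer: M ≅ ℤ^1 ⊕ ℤ/2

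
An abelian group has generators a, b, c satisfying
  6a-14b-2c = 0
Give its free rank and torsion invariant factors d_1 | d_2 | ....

Answer: M ≅ ℤ^2 ⊕ ℤ/2

Derivation:
rank_ℚ(R)=1; free=3−1=2
SNF(R) diag = [2] → torsion [2]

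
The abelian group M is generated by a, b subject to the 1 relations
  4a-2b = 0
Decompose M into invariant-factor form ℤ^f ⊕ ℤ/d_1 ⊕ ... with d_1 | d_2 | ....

rank_ℚ(R)=1; free=2−1=1
SNF(R) diag = [2] → torsion [2]

Answer: M ≅ ℤ^1 ⊕ ℤ/2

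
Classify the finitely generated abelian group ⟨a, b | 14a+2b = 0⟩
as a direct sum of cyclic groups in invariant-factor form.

rank_ℚ(R)=1; free=2−1=1
SNF(R) diag = [2] → torsion [2]

Answer: M ≅ ℤ^1 ⊕ ℤ/2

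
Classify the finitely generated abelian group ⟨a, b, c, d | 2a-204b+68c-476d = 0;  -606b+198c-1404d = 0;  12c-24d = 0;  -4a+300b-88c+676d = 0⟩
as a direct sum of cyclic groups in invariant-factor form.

rank_ℚ(R)=4; free=4−4=0
SNF(R) diag = [2, 6, 12, 36] → torsion [2, 6, 12, 36]

Answer: M ≅ ℤ/2 ⊕ ℤ/6 ⊕ ℤ/12 ⊕ ℤ/36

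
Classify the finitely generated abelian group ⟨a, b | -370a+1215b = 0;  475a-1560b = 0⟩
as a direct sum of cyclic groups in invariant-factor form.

Answer: M ≅ ℤ/5 ⊕ ℤ/15

Derivation:
rank_ℚ(R)=2; free=2−2=0
SNF(R) diag = [5, 15] → torsion [5, 15]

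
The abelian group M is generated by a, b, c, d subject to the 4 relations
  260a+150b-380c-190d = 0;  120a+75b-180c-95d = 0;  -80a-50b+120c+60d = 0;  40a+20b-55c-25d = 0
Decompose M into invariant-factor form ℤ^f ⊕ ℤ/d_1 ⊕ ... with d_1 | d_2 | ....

Answer: M ≅ ℤ/5 ⊕ ℤ/5 ⊕ ℤ/10 ⊕ ℤ/20

Derivation:
rank_ℚ(R)=4; free=4−4=0
SNF(R) diag = [5, 5, 10, 20] → torsion [5, 5, 10, 20]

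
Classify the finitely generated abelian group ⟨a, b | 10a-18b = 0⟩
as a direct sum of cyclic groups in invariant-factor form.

rank_ℚ(R)=1; free=2−1=1
SNF(R) diag = [2] → torsion [2]

Answer: M ≅ ℤ^1 ⊕ ℤ/2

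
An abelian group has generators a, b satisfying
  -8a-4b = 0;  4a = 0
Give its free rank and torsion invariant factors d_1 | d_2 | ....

rank_ℚ(R)=2; free=2−2=0
SNF(R) diag = [4, 4] → torsion [4, 4]

Answer: M ≅ ℤ/4 ⊕ ℤ/4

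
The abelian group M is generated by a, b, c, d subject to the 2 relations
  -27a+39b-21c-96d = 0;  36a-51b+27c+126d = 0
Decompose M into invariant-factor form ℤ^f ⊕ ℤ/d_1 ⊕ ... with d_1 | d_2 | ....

rank_ℚ(R)=2; free=4−2=2
SNF(R) diag = [3, 3] → torsion [3, 3]

Answer: M ≅ ℤ^2 ⊕ ℤ/3 ⊕ ℤ/3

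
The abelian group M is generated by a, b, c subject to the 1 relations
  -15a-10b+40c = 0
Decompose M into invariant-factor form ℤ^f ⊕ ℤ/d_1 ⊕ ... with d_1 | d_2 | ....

rank_ℚ(R)=1; free=3−1=2
SNF(R) diag = [5] → torsion [5]

Answer: M ≅ ℤ^2 ⊕ ℤ/5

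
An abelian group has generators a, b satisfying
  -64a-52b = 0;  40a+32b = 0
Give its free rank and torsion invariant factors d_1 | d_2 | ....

rank_ℚ(R)=2; free=2−2=0
SNF(R) diag = [4, 8] → torsion [4, 8]

Answer: M ≅ ℤ/4 ⊕ ℤ/8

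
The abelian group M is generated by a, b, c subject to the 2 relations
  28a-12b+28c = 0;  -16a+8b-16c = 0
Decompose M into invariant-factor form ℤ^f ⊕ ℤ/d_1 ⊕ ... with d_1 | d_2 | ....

Answer: M ≅ ℤ^1 ⊕ ℤ/4 ⊕ ℤ/8

Derivation:
rank_ℚ(R)=2; free=3−2=1
SNF(R) diag = [4, 8] → torsion [4, 8]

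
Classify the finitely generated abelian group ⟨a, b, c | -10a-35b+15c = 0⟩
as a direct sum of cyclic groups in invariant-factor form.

rank_ℚ(R)=1; free=3−1=2
SNF(R) diag = [5] → torsion [5]

Answer: M ≅ ℤ^2 ⊕ ℤ/5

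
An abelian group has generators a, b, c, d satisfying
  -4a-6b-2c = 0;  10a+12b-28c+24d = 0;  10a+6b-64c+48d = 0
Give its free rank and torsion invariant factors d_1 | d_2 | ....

rank_ℚ(R)=3; free=4−3=1
SNF(R) diag = [2, 6, 6] → torsion [2, 6, 6]

Answer: M ≅ ℤ^1 ⊕ ℤ/2 ⊕ ℤ/6 ⊕ ℤ/6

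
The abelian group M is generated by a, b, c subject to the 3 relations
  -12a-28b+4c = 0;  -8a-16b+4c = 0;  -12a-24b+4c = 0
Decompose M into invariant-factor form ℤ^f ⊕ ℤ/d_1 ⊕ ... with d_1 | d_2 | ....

Answer: M ≅ ℤ/4 ⊕ ℤ/4 ⊕ ℤ/4

Derivation:
rank_ℚ(R)=3; free=3−3=0
SNF(R) diag = [4, 4, 4] → torsion [4, 4, 4]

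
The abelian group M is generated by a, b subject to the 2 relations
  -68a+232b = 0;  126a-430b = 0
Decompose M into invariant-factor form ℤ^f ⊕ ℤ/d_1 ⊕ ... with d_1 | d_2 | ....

rank_ℚ(R)=2; free=2−2=0
SNF(R) diag = [2, 4] → torsion [2, 4]

Answer: M ≅ ℤ/2 ⊕ ℤ/4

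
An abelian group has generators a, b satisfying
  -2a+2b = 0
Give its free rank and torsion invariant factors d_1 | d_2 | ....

rank_ℚ(R)=1; free=2−1=1
SNF(R) diag = [2] → torsion [2]

Answer: M ≅ ℤ^1 ⊕ ℤ/2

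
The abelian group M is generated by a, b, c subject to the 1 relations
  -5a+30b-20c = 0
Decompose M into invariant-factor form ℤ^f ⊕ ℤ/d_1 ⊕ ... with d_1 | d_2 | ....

Answer: M ≅ ℤ^2 ⊕ ℤ/5

Derivation:
rank_ℚ(R)=1; free=3−1=2
SNF(R) diag = [5] → torsion [5]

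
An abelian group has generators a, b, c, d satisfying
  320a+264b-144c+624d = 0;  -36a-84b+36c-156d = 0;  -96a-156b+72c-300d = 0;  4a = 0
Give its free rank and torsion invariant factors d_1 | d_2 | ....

Answer: M ≅ ℤ/4 ⊕ ℤ/12 ⊕ ℤ/36 ⊕ ℤ/72

Derivation:
rank_ℚ(R)=4; free=4−4=0
SNF(R) diag = [4, 12, 36, 72] → torsion [4, 12, 36, 72]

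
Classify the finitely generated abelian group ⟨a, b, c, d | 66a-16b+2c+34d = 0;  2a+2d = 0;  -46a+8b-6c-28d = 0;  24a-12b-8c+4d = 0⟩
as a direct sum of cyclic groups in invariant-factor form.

rank_ℚ(R)=4; free=4−4=0
SNF(R) diag = [2, 2, 2, 4] → torsion [2, 2, 2, 4]

Answer: M ≅ ℤ/2 ⊕ ℤ/2 ⊕ ℤ/2 ⊕ ℤ/4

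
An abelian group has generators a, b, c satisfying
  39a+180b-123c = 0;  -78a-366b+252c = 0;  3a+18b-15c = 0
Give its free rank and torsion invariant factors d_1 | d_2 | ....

rank_ℚ(R)=3; free=3−3=0
SNF(R) diag = [3, 6, 18] → torsion [3, 6, 18]

Answer: M ≅ ℤ/3 ⊕ ℤ/6 ⊕ ℤ/18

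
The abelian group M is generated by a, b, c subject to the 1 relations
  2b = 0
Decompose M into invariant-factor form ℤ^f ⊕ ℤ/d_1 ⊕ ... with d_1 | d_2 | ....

Answer: M ≅ ℤ^2 ⊕ ℤ/2

Derivation:
rank_ℚ(R)=1; free=3−1=2
SNF(R) diag = [2] → torsion [2]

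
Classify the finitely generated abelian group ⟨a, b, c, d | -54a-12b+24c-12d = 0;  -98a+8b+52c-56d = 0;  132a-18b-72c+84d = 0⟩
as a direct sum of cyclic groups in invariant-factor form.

Answer: M ≅ ℤ^1 ⊕ ℤ/2 ⊕ ℤ/6 ⊕ ℤ/12

Derivation:
rank_ℚ(R)=3; free=4−3=1
SNF(R) diag = [2, 6, 12] → torsion [2, 6, 12]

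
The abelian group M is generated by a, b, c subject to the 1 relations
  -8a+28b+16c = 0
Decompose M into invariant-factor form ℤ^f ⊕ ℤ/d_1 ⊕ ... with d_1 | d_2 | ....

rank_ℚ(R)=1; free=3−1=2
SNF(R) diag = [4] → torsion [4]

Answer: M ≅ ℤ^2 ⊕ ℤ/4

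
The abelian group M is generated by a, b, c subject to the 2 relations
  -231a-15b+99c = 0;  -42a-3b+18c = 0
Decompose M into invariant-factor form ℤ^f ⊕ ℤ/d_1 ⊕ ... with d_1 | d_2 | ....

rank_ℚ(R)=2; free=3−2=1
SNF(R) diag = [3, 3] → torsion [3, 3]

Answer: M ≅ ℤ^1 ⊕ ℤ/3 ⊕ ℤ/3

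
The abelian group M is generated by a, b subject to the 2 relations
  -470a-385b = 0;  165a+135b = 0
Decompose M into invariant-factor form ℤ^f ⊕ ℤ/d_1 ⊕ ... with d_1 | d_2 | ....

rank_ℚ(R)=2; free=2−2=0
SNF(R) diag = [5, 15] → torsion [5, 15]

Answer: M ≅ ℤ/5 ⊕ ℤ/15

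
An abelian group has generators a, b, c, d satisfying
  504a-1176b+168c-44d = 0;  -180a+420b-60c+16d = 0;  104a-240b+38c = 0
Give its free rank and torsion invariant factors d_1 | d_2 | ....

rank_ℚ(R)=3; free=4−3=1
SNF(R) diag = [2, 4, 12] → torsion [2, 4, 12]

Answer: M ≅ ℤ^1 ⊕ ℤ/2 ⊕ ℤ/4 ⊕ ℤ/12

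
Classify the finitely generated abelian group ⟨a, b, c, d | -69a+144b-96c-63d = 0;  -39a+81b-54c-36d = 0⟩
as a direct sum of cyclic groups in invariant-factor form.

Answer: M ≅ ℤ^2 ⊕ ℤ/3 ⊕ ℤ/3

Derivation:
rank_ℚ(R)=2; free=4−2=2
SNF(R) diag = [3, 3] → torsion [3, 3]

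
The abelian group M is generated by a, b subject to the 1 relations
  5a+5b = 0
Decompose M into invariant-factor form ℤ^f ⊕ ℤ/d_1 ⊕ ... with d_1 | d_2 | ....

rank_ℚ(R)=1; free=2−1=1
SNF(R) diag = [5] → torsion [5]

Answer: M ≅ ℤ^1 ⊕ ℤ/5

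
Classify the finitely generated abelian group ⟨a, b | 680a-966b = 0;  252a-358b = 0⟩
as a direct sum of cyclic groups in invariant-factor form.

Answer: M ≅ ℤ/2 ⊕ ℤ/4

Derivation:
rank_ℚ(R)=2; free=2−2=0
SNF(R) diag = [2, 4] → torsion [2, 4]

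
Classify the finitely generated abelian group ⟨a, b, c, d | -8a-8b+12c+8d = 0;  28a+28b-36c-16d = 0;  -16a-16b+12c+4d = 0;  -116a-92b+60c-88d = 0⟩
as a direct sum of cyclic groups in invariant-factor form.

Answer: M ≅ ℤ/4 ⊕ ℤ/12 ⊕ ℤ/12 ⊕ ℤ/24

Derivation:
rank_ℚ(R)=4; free=4−4=0
SNF(R) diag = [4, 12, 12, 24] → torsion [4, 12, 12, 24]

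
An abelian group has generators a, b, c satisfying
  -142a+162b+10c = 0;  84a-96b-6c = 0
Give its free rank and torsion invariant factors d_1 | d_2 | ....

rank_ℚ(R)=2; free=3−2=1
SNF(R) diag = [2, 6] → torsion [2, 6]

Answer: M ≅ ℤ^1 ⊕ ℤ/2 ⊕ ℤ/6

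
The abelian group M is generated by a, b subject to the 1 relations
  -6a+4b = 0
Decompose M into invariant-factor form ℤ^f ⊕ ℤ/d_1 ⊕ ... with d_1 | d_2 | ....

Answer: M ≅ ℤ^1 ⊕ ℤ/2

Derivation:
rank_ℚ(R)=1; free=2−1=1
SNF(R) diag = [2] → torsion [2]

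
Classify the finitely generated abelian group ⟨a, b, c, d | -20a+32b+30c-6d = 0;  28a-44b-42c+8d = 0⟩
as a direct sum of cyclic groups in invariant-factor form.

Answer: M ≅ ℤ^2 ⊕ ℤ/2 ⊕ ℤ/2

Derivation:
rank_ℚ(R)=2; free=4−2=2
SNF(R) diag = [2, 2] → torsion [2, 2]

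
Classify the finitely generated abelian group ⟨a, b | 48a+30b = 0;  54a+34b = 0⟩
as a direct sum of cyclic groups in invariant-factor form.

rank_ℚ(R)=2; free=2−2=0
SNF(R) diag = [2, 6] → torsion [2, 6]

Answer: M ≅ ℤ/2 ⊕ ℤ/6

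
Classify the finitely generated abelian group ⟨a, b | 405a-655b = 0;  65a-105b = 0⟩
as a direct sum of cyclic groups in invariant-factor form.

rank_ℚ(R)=2; free=2−2=0
SNF(R) diag = [5, 10] → torsion [5, 10]

Answer: M ≅ ℤ/5 ⊕ ℤ/10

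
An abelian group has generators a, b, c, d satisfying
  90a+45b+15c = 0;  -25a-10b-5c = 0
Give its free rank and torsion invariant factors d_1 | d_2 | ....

Answer: M ≅ ℤ^2 ⊕ ℤ/5 ⊕ ℤ/15

Derivation:
rank_ℚ(R)=2; free=4−2=2
SNF(R) diag = [5, 15] → torsion [5, 15]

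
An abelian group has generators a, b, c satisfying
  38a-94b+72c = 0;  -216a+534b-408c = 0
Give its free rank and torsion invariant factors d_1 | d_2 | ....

Answer: M ≅ ℤ^1 ⊕ ℤ/2 ⊕ ℤ/6

Derivation:
rank_ℚ(R)=2; free=3−2=1
SNF(R) diag = [2, 6] → torsion [2, 6]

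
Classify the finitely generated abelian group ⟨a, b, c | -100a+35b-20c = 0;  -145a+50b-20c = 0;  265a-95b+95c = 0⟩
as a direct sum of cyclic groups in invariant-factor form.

rank_ℚ(R)=3; free=3−3=0
SNF(R) diag = [5, 15, 15] → torsion [5, 15, 15]

Answer: M ≅ ℤ/5 ⊕ ℤ/15 ⊕ ℤ/15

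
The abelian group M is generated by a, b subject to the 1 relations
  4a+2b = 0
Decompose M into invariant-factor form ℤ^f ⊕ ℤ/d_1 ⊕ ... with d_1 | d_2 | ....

rank_ℚ(R)=1; free=2−1=1
SNF(R) diag = [2] → torsion [2]

Answer: M ≅ ℤ^1 ⊕ ℤ/2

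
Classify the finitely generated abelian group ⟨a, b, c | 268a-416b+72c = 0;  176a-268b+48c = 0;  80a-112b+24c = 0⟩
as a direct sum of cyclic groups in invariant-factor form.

rank_ℚ(R)=3; free=3−3=0
SNF(R) diag = [4, 12, 24] → torsion [4, 12, 24]

Answer: M ≅ ℤ/4 ⊕ ℤ/12 ⊕ ℤ/24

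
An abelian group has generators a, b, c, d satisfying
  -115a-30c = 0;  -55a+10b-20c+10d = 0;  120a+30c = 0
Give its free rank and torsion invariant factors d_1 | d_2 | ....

Answer: M ≅ ℤ^1 ⊕ ℤ/5 ⊕ ℤ/10 ⊕ ℤ/30

Derivation:
rank_ℚ(R)=3; free=4−3=1
SNF(R) diag = [5, 10, 30] → torsion [5, 10, 30]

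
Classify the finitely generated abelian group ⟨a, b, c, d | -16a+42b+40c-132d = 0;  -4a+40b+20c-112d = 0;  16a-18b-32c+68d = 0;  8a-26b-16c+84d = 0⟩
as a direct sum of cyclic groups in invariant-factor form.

rank_ℚ(R)=4; free=4−4=0
SNF(R) diag = [2, 4, 8, 16] → torsion [2, 4, 8, 16]

Answer: M ≅ ℤ/2 ⊕ ℤ/4 ⊕ ℤ/8 ⊕ ℤ/16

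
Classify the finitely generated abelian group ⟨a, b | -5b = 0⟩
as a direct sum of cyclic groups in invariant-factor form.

Answer: M ≅ ℤ^1 ⊕ ℤ/5

Derivation:
rank_ℚ(R)=1; free=2−1=1
SNF(R) diag = [5] → torsion [5]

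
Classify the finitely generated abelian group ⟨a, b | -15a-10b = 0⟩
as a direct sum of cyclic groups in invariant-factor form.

rank_ℚ(R)=1; free=2−1=1
SNF(R) diag = [5] → torsion [5]

Answer: M ≅ ℤ^1 ⊕ ℤ/5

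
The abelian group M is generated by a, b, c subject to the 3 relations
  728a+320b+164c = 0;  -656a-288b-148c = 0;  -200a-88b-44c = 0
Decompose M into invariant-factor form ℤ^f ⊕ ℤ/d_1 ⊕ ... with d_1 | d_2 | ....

rank_ℚ(R)=3; free=3−3=0
SNF(R) diag = [4, 8, 8] → torsion [4, 8, 8]

Answer: M ≅ ℤ/4 ⊕ ℤ/8 ⊕ ℤ/8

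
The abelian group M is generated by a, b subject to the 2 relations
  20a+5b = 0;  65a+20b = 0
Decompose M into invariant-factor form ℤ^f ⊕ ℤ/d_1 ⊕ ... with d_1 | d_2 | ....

Answer: M ≅ ℤ/5 ⊕ ℤ/15

Derivation:
rank_ℚ(R)=2; free=2−2=0
SNF(R) diag = [5, 15] → torsion [5, 15]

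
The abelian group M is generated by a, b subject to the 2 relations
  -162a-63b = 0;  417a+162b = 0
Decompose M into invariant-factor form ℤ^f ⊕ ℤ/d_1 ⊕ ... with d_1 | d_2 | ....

rank_ℚ(R)=2; free=2−2=0
SNF(R) diag = [3, 9] → torsion [3, 9]

Answer: M ≅ ℤ/3 ⊕ ℤ/9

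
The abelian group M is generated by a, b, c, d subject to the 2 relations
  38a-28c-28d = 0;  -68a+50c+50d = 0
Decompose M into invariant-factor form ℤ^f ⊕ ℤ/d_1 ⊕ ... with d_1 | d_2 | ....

Answer: M ≅ ℤ^2 ⊕ ℤ/2 ⊕ ℤ/2

Derivation:
rank_ℚ(R)=2; free=4−2=2
SNF(R) diag = [2, 2] → torsion [2, 2]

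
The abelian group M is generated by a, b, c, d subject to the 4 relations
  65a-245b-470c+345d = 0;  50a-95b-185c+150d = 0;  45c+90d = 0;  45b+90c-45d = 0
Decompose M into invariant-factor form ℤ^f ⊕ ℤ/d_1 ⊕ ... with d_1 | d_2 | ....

rank_ℚ(R)=4; free=4−4=0
SNF(R) diag = [5, 15, 45, 45] → torsion [5, 15, 45, 45]

Answer: M ≅ ℤ/5 ⊕ ℤ/15 ⊕ ℤ/45 ⊕ ℤ/45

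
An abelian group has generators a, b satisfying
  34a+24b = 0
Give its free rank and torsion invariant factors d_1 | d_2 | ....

Answer: M ≅ ℤ^1 ⊕ ℤ/2

Derivation:
rank_ℚ(R)=1; free=2−1=1
SNF(R) diag = [2] → torsion [2]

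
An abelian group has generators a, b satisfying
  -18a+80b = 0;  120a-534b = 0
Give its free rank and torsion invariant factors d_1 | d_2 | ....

Answer: M ≅ ℤ/2 ⊕ ℤ/6

Derivation:
rank_ℚ(R)=2; free=2−2=0
SNF(R) diag = [2, 6] → torsion [2, 6]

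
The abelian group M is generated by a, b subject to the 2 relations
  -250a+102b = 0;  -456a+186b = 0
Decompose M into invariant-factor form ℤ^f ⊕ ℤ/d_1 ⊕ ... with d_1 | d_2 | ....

rank_ℚ(R)=2; free=2−2=0
SNF(R) diag = [2, 6] → torsion [2, 6]

Answer: M ≅ ℤ/2 ⊕ ℤ/6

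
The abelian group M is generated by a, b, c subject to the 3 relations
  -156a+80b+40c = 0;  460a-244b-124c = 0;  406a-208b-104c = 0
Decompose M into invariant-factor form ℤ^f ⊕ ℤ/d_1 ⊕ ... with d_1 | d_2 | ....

Answer: M ≅ ℤ/2 ⊕ ℤ/4 ⊕ ℤ/8

Derivation:
rank_ℚ(R)=3; free=3−3=0
SNF(R) diag = [2, 4, 8] → torsion [2, 4, 8]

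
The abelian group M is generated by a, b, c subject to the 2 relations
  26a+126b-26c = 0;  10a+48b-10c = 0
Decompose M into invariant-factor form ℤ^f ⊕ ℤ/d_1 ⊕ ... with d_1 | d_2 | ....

rank_ℚ(R)=2; free=3−2=1
SNF(R) diag = [2, 6] → torsion [2, 6]

Answer: M ≅ ℤ^1 ⊕ ℤ/2 ⊕ ℤ/6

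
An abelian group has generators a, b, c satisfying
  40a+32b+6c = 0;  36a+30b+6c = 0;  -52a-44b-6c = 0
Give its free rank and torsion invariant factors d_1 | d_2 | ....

rank_ℚ(R)=3; free=3−3=0
SNF(R) diag = [2, 6, 12] → torsion [2, 6, 12]

Answer: M ≅ ℤ/2 ⊕ ℤ/6 ⊕ ℤ/12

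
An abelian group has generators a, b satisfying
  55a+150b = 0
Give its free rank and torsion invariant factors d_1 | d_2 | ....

Answer: M ≅ ℤ^1 ⊕ ℤ/5

Derivation:
rank_ℚ(R)=1; free=2−1=1
SNF(R) diag = [5] → torsion [5]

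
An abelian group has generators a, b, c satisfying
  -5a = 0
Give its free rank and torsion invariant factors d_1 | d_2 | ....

Answer: M ≅ ℤ^2 ⊕ ℤ/5

Derivation:
rank_ℚ(R)=1; free=3−1=2
SNF(R) diag = [5] → torsion [5]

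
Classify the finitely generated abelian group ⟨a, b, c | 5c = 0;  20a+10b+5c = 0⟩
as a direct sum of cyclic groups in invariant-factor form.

rank_ℚ(R)=2; free=3−2=1
SNF(R) diag = [5, 10] → torsion [5, 10]

Answer: M ≅ ℤ^1 ⊕ ℤ/5 ⊕ ℤ/10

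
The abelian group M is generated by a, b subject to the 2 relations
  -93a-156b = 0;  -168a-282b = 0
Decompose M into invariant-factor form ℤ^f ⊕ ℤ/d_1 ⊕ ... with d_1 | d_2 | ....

Answer: M ≅ ℤ/3 ⊕ ℤ/6

Derivation:
rank_ℚ(R)=2; free=2−2=0
SNF(R) diag = [3, 6] → torsion [3, 6]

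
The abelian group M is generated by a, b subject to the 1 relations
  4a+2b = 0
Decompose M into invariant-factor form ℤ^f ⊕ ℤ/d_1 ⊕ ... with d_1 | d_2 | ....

Answer: M ≅ ℤ^1 ⊕ ℤ/2

Derivation:
rank_ℚ(R)=1; free=2−1=1
SNF(R) diag = [2] → torsion [2]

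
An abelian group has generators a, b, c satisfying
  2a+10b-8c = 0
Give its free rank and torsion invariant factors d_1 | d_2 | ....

Answer: M ≅ ℤ^2 ⊕ ℤ/2

Derivation:
rank_ℚ(R)=1; free=3−1=2
SNF(R) diag = [2] → torsion [2]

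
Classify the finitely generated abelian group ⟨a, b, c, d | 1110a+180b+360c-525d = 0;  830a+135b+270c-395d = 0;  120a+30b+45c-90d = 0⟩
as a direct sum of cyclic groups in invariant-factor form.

rank_ℚ(R)=3; free=4−3=1
SNF(R) diag = [5, 15, 45] → torsion [5, 15, 45]

Answer: M ≅ ℤ^1 ⊕ ℤ/5 ⊕ ℤ/15 ⊕ ℤ/45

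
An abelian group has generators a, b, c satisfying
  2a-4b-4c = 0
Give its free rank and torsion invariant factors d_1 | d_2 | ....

rank_ℚ(R)=1; free=3−1=2
SNF(R) diag = [2] → torsion [2]

Answer: M ≅ ℤ^2 ⊕ ℤ/2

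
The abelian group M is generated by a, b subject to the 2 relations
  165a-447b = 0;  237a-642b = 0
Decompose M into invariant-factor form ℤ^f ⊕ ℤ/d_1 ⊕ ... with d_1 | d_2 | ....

Answer: M ≅ ℤ/3 ⊕ ℤ/3

Derivation:
rank_ℚ(R)=2; free=2−2=0
SNF(R) diag = [3, 3] → torsion [3, 3]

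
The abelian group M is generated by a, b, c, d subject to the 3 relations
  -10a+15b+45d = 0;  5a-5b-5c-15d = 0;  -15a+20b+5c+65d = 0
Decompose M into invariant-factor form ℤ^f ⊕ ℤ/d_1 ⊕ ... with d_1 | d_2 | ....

rank_ℚ(R)=3; free=4−3=1
SNF(R) diag = [5, 5, 5] → torsion [5, 5, 5]

Answer: M ≅ ℤ^1 ⊕ ℤ/5 ⊕ ℤ/5 ⊕ ℤ/5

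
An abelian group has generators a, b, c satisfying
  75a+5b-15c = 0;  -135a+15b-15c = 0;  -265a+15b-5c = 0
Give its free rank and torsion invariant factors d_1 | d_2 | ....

rank_ℚ(R)=3; free=3−3=0
SNF(R) diag = [5, 10, 30] → torsion [5, 10, 30]

Answer: M ≅ ℤ/5 ⊕ ℤ/10 ⊕ ℤ/30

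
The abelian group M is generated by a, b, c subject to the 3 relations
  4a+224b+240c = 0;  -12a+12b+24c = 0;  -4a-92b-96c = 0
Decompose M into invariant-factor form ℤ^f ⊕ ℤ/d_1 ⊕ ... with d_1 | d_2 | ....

Answer: M ≅ ℤ/4 ⊕ ℤ/12 ⊕ ℤ/24

Derivation:
rank_ℚ(R)=3; free=3−3=0
SNF(R) diag = [4, 12, 24] → torsion [4, 12, 24]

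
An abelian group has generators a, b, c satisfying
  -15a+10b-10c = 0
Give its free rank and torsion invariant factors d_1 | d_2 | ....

Answer: M ≅ ℤ^2 ⊕ ℤ/5

Derivation:
rank_ℚ(R)=1; free=3−1=2
SNF(R) diag = [5] → torsion [5]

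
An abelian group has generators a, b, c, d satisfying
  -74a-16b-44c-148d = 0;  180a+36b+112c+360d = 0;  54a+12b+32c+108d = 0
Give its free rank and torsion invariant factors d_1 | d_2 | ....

Answer: M ≅ ℤ^1 ⊕ ℤ/2 ⊕ ℤ/4 ⊕ ℤ/12

Derivation:
rank_ℚ(R)=3; free=4−3=1
SNF(R) diag = [2, 4, 12] → torsion [2, 4, 12]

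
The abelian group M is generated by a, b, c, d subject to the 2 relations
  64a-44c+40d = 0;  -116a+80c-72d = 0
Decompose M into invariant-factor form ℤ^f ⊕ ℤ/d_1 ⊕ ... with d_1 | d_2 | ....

rank_ℚ(R)=2; free=4−2=2
SNF(R) diag = [4, 4] → torsion [4, 4]

Answer: M ≅ ℤ^2 ⊕ ℤ/4 ⊕ ℤ/4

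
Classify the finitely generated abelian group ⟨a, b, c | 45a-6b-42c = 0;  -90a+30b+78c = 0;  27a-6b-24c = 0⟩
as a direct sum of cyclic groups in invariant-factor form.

rank_ℚ(R)=3; free=3−3=0
SNF(R) diag = [3, 6, 18] → torsion [3, 6, 18]

Answer: M ≅ ℤ/3 ⊕ ℤ/6 ⊕ ℤ/18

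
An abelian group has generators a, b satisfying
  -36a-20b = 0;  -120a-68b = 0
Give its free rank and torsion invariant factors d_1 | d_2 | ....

rank_ℚ(R)=2; free=2−2=0
SNF(R) diag = [4, 12] → torsion [4, 12]

Answer: M ≅ ℤ/4 ⊕ ℤ/12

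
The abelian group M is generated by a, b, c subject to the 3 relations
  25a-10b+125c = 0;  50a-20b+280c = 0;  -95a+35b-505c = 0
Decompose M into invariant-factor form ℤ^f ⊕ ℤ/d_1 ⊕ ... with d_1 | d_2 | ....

rank_ℚ(R)=3; free=3−3=0
SNF(R) diag = [5, 15, 30] → torsion [5, 15, 30]

Answer: M ≅ ℤ/5 ⊕ ℤ/15 ⊕ ℤ/30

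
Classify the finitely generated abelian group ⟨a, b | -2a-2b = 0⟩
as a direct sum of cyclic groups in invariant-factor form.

Answer: M ≅ ℤ^1 ⊕ ℤ/2

Derivation:
rank_ℚ(R)=1; free=2−1=1
SNF(R) diag = [2] → torsion [2]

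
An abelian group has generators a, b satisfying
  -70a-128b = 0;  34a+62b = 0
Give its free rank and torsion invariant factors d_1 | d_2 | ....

rank_ℚ(R)=2; free=2−2=0
SNF(R) diag = [2, 6] → torsion [2, 6]

Answer: M ≅ ℤ/2 ⊕ ℤ/6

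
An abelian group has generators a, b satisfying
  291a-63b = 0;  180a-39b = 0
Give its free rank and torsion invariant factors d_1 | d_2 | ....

Answer: M ≅ ℤ/3 ⊕ ℤ/3

Derivation:
rank_ℚ(R)=2; free=2−2=0
SNF(R) diag = [3, 3] → torsion [3, 3]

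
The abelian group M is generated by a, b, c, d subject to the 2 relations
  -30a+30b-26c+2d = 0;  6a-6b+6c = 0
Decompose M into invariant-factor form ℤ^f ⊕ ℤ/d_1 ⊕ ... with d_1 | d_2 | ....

Answer: M ≅ ℤ^2 ⊕ ℤ/2 ⊕ ℤ/6

Derivation:
rank_ℚ(R)=2; free=4−2=2
SNF(R) diag = [2, 6] → torsion [2, 6]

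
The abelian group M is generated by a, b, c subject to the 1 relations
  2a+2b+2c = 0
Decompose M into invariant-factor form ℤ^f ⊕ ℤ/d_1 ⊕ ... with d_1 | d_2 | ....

rank_ℚ(R)=1; free=3−1=2
SNF(R) diag = [2] → torsion [2]

Answer: M ≅ ℤ^2 ⊕ ℤ/2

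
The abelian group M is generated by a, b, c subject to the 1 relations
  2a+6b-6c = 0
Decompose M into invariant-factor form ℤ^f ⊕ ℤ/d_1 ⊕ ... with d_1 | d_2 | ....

Answer: M ≅ ℤ^2 ⊕ ℤ/2

Derivation:
rank_ℚ(R)=1; free=3−1=2
SNF(R) diag = [2] → torsion [2]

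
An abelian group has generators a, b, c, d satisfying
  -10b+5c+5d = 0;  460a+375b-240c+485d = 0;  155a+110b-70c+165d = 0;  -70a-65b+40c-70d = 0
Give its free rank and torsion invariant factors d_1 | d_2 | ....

rank_ℚ(R)=4; free=4−4=0
SNF(R) diag = [5, 5, 15, 45] → torsion [5, 5, 15, 45]

Answer: M ≅ ℤ/5 ⊕ ℤ/5 ⊕ ℤ/15 ⊕ ℤ/45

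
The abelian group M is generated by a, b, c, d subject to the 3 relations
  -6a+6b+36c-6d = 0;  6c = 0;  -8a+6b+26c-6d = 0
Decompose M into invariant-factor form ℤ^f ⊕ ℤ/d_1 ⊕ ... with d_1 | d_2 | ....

Answer: M ≅ ℤ^1 ⊕ ℤ/2 ⊕ ℤ/6 ⊕ ℤ/6

Derivation:
rank_ℚ(R)=3; free=4−3=1
SNF(R) diag = [2, 6, 6] → torsion [2, 6, 6]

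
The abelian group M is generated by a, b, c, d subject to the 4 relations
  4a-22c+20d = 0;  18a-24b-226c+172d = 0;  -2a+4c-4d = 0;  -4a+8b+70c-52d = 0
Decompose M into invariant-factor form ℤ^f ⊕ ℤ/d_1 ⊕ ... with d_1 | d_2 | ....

Answer: M ≅ ℤ/2 ⊕ ℤ/2 ⊕ ℤ/4 ⊕ ℤ/8

Derivation:
rank_ℚ(R)=4; free=4−4=0
SNF(R) diag = [2, 2, 4, 8] → torsion [2, 2, 4, 8]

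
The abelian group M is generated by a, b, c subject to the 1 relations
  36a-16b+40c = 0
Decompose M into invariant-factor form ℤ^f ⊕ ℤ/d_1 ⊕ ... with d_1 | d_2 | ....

rank_ℚ(R)=1; free=3−1=2
SNF(R) diag = [4] → torsion [4]

Answer: M ≅ ℤ^2 ⊕ ℤ/4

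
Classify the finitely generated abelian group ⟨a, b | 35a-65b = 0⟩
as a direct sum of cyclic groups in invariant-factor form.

Answer: M ≅ ℤ^1 ⊕ ℤ/5

Derivation:
rank_ℚ(R)=1; free=2−1=1
SNF(R) diag = [5] → torsion [5]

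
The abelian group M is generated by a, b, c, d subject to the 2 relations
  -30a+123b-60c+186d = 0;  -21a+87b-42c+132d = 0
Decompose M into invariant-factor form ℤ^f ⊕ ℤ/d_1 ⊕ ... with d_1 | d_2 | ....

Answer: M ≅ ℤ^2 ⊕ ℤ/3 ⊕ ℤ/9

Derivation:
rank_ℚ(R)=2; free=4−2=2
SNF(R) diag = [3, 9] → torsion [3, 9]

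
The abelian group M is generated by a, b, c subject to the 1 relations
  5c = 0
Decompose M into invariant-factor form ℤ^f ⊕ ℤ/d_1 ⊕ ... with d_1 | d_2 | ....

Answer: M ≅ ℤ^2 ⊕ ℤ/5

Derivation:
rank_ℚ(R)=1; free=3−1=2
SNF(R) diag = [5] → torsion [5]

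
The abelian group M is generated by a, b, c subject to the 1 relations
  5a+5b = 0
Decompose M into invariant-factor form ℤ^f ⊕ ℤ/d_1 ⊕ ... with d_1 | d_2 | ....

Answer: M ≅ ℤ^2 ⊕ ℤ/5

Derivation:
rank_ℚ(R)=1; free=3−1=2
SNF(R) diag = [5] → torsion [5]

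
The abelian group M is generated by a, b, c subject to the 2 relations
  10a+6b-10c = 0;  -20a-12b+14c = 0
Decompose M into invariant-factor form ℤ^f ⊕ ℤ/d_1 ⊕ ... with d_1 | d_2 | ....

Answer: M ≅ ℤ^1 ⊕ ℤ/2 ⊕ ℤ/6

Derivation:
rank_ℚ(R)=2; free=3−2=1
SNF(R) diag = [2, 6] → torsion [2, 6]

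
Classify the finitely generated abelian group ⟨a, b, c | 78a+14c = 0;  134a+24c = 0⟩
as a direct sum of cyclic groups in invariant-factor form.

Answer: M ≅ ℤ^1 ⊕ ℤ/2 ⊕ ℤ/2

Derivation:
rank_ℚ(R)=2; free=3−2=1
SNF(R) diag = [2, 2] → torsion [2, 2]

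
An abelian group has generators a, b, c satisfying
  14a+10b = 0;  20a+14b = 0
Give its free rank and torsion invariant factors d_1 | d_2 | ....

rank_ℚ(R)=2; free=3−2=1
SNF(R) diag = [2, 2] → torsion [2, 2]

Answer: M ≅ ℤ^1 ⊕ ℤ/2 ⊕ ℤ/2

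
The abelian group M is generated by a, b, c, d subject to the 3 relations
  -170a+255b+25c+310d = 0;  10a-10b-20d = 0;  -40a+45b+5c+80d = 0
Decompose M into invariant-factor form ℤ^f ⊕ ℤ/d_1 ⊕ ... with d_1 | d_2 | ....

Answer: M ≅ ℤ^1 ⊕ ℤ/5 ⊕ ℤ/10 ⊕ ℤ/30

Derivation:
rank_ℚ(R)=3; free=4−3=1
SNF(R) diag = [5, 10, 30] → torsion [5, 10, 30]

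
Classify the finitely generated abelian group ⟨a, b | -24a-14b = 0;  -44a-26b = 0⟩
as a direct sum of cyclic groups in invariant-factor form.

rank_ℚ(R)=2; free=2−2=0
SNF(R) diag = [2, 4] → torsion [2, 4]

Answer: M ≅ ℤ/2 ⊕ ℤ/4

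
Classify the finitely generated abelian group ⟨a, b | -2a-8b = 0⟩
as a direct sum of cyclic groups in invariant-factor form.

Answer: M ≅ ℤ^1 ⊕ ℤ/2

Derivation:
rank_ℚ(R)=1; free=2−1=1
SNF(R) diag = [2] → torsion [2]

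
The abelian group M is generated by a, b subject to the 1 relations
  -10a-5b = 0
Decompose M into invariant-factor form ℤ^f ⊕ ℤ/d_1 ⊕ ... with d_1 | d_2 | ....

Answer: M ≅ ℤ^1 ⊕ ℤ/5

Derivation:
rank_ℚ(R)=1; free=2−1=1
SNF(R) diag = [5] → torsion [5]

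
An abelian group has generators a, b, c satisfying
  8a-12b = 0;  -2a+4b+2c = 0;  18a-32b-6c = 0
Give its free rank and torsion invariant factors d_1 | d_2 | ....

rank_ℚ(R)=3; free=3−3=0
SNF(R) diag = [2, 4, 4] → torsion [2, 4, 4]

Answer: M ≅ ℤ/2 ⊕ ℤ/4 ⊕ ℤ/4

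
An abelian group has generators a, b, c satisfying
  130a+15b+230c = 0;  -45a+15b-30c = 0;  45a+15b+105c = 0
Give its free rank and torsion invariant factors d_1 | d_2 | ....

rank_ℚ(R)=3; free=3−3=0
SNF(R) diag = [5, 15, 45] → torsion [5, 15, 45]

Answer: M ≅ ℤ/5 ⊕ ℤ/15 ⊕ ℤ/45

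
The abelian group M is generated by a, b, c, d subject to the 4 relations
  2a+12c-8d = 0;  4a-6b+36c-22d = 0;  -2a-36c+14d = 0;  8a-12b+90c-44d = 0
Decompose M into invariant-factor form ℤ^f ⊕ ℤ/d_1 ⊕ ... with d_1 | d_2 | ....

rank_ℚ(R)=4; free=4−4=0
SNF(R) diag = [2, 6, 6, 18] → torsion [2, 6, 6, 18]

Answer: M ≅ ℤ/2 ⊕ ℤ/6 ⊕ ℤ/6 ⊕ ℤ/18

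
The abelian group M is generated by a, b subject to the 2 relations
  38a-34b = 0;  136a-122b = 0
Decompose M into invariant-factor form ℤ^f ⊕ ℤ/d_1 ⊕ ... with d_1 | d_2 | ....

rank_ℚ(R)=2; free=2−2=0
SNF(R) diag = [2, 6] → torsion [2, 6]

Answer: M ≅ ℤ/2 ⊕ ℤ/6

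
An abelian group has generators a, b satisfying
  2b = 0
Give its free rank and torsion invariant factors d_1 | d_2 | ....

rank_ℚ(R)=1; free=2−1=1
SNF(R) diag = [2] → torsion [2]

Answer: M ≅ ℤ^1 ⊕ ℤ/2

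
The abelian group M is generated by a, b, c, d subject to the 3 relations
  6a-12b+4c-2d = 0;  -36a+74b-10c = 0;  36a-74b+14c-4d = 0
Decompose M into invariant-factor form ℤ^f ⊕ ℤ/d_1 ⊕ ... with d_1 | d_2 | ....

rank_ℚ(R)=3; free=4−3=1
SNF(R) diag = [2, 2, 4] → torsion [2, 2, 4]

Answer: M ≅ ℤ^1 ⊕ ℤ/2 ⊕ ℤ/2 ⊕ ℤ/4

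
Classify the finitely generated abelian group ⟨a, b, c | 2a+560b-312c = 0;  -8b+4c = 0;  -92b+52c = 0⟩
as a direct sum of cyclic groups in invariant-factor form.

Answer: M ≅ ℤ/2 ⊕ ℤ/4 ⊕ ℤ/12

Derivation:
rank_ℚ(R)=3; free=3−3=0
SNF(R) diag = [2, 4, 12] → torsion [2, 4, 12]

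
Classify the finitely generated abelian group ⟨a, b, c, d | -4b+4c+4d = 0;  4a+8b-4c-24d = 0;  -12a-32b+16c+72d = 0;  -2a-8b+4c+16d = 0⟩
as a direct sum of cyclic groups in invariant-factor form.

rank_ℚ(R)=4; free=4−4=0
SNF(R) diag = [2, 4, 4, 8] → torsion [2, 4, 4, 8]

Answer: M ≅ ℤ/2 ⊕ ℤ/4 ⊕ ℤ/4 ⊕ ℤ/8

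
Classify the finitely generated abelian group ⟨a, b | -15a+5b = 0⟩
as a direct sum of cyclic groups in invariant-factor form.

rank_ℚ(R)=1; free=2−1=1
SNF(R) diag = [5] → torsion [5]

Answer: M ≅ ℤ^1 ⊕ ℤ/5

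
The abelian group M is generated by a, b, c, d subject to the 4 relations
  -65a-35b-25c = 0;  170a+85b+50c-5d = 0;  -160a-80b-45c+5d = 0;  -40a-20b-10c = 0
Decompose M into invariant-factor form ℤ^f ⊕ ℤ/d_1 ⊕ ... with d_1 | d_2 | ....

Answer: M ≅ ℤ/5 ⊕ ℤ/5 ⊕ ℤ/5 ⊕ ℤ/10

Derivation:
rank_ℚ(R)=4; free=4−4=0
SNF(R) diag = [5, 5, 5, 10] → torsion [5, 5, 5, 10]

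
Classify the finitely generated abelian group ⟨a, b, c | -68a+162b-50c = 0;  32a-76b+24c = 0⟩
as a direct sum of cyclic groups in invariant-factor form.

rank_ℚ(R)=2; free=3−2=1
SNF(R) diag = [2, 4] → torsion [2, 4]

Answer: M ≅ ℤ^1 ⊕ ℤ/2 ⊕ ℤ/4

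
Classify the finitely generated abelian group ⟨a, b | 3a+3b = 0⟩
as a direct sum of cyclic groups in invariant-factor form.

rank_ℚ(R)=1; free=2−1=1
SNF(R) diag = [3] → torsion [3]

Answer: M ≅ ℤ^1 ⊕ ℤ/3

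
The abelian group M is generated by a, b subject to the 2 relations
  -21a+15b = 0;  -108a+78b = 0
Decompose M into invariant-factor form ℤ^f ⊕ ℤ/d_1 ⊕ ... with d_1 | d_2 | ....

Answer: M ≅ ℤ/3 ⊕ ℤ/6

Derivation:
rank_ℚ(R)=2; free=2−2=0
SNF(R) diag = [3, 6] → torsion [3, 6]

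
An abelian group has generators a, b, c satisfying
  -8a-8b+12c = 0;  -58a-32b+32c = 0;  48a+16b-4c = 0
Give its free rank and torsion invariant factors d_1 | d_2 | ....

rank_ℚ(R)=3; free=3−3=0
SNF(R) diag = [2, 4, 8] → torsion [2, 4, 8]

Answer: M ≅ ℤ/2 ⊕ ℤ/4 ⊕ ℤ/8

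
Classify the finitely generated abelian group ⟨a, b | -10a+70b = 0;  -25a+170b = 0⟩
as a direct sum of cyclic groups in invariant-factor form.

rank_ℚ(R)=2; free=2−2=0
SNF(R) diag = [5, 10] → torsion [5, 10]

Answer: M ≅ ℤ/5 ⊕ ℤ/10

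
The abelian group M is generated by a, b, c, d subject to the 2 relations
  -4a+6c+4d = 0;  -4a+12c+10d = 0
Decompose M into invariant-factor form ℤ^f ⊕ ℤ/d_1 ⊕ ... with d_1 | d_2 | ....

rank_ℚ(R)=2; free=4−2=2
SNF(R) diag = [2, 6] → torsion [2, 6]

Answer: M ≅ ℤ^2 ⊕ ℤ/2 ⊕ ℤ/6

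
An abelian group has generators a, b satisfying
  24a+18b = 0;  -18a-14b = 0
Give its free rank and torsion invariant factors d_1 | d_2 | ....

Answer: M ≅ ℤ/2 ⊕ ℤ/6

Derivation:
rank_ℚ(R)=2; free=2−2=0
SNF(R) diag = [2, 6] → torsion [2, 6]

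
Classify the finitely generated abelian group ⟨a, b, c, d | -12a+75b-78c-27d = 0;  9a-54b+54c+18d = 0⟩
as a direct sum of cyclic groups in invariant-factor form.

rank_ℚ(R)=2; free=4−2=2
SNF(R) diag = [3, 9] → torsion [3, 9]

Answer: M ≅ ℤ^2 ⊕ ℤ/3 ⊕ ℤ/9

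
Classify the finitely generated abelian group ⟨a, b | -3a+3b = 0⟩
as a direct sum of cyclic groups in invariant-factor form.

Answer: M ≅ ℤ^1 ⊕ ℤ/3

Derivation:
rank_ℚ(R)=1; free=2−1=1
SNF(R) diag = [3] → torsion [3]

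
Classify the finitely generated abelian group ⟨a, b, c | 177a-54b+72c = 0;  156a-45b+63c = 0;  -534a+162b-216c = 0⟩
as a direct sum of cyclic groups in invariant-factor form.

Answer: M ≅ ℤ/3 ⊕ ℤ/9 ⊕ ℤ/18

Derivation:
rank_ℚ(R)=3; free=3−3=0
SNF(R) diag = [3, 9, 18] → torsion [3, 9, 18]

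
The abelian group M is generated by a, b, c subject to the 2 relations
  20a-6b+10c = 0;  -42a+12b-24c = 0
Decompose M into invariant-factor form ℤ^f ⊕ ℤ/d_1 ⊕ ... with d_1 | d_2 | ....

Answer: M ≅ ℤ^1 ⊕ ℤ/2 ⊕ ℤ/6

Derivation:
rank_ℚ(R)=2; free=3−2=1
SNF(R) diag = [2, 6] → torsion [2, 6]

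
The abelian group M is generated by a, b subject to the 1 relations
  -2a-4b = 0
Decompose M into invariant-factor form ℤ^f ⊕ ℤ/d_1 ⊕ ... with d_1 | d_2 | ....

Answer: M ≅ ℤ^1 ⊕ ℤ/2

Derivation:
rank_ℚ(R)=1; free=2−1=1
SNF(R) diag = [2] → torsion [2]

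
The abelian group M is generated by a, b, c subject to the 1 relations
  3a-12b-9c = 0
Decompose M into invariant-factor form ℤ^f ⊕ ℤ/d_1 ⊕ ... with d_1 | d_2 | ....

Answer: M ≅ ℤ^2 ⊕ ℤ/3

Derivation:
rank_ℚ(R)=1; free=3−1=2
SNF(R) diag = [3] → torsion [3]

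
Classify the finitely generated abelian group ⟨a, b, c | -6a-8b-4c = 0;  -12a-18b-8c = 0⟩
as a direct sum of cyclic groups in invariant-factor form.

rank_ℚ(R)=2; free=3−2=1
SNF(R) diag = [2, 2] → torsion [2, 2]

Answer: M ≅ ℤ^1 ⊕ ℤ/2 ⊕ ℤ/2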